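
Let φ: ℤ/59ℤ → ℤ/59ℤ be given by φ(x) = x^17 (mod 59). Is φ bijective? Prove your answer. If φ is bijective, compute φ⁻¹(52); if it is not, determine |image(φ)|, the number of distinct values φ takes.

Since 59 is prime, the nonzero elements of ℤ/59ℤ form a cyclic group of order 58.
As gcd(17, 58) = 1, raising to the 17th power is a bijection on this group: if u^17 ≡ v^17 then (uv^{−1})^17 = 1, and the only element of order dividing gcd(17, 58) = 1 is 1, so u = v.
With φ(0) = 0 this makes φ injective on all of ℤ/59ℤ, hence bijective (finite equal-size domain and codomain). In particular φ is bijective.
Since φ is bijective, we find the preimage of 52. The inverse of x ↦ x^17 on (ℤ/59ℤ)^× is x ↦ x^41, because 17·41 = 697 = 12·58 + 1 ≡ 1 (mod 58) and x^{58} = 1 for x ≠ 0 (Fermat). So φ⁻¹(52) = 52^41 mod 59.
Repeated squaring mod 59: 52^1 ≡ 52, 52^2 ≡ 52² = 2704 ≡ 49, 52^4 ≡ 49² = 2401 ≡ 41, 52^8 ≡ 41² = 1681 ≡ 29, 52^16 ≡ 29² = 841 ≡ 15, 52^32 ≡ 15² = 225 ≡ 48. Since 41 = 32 + 8 + 1, 52^41 ≡ 48·29·52: 48·29 = 1392 ≡ 35, then 35·52 = 1820 ≡ 50. So 52^41 ≡ 50 (mod 59).
Hence φ⁻¹(52) = 50.

50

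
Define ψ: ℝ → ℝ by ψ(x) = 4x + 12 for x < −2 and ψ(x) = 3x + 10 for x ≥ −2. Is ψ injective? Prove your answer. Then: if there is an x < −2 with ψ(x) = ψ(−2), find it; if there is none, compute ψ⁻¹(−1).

Both pieces are strictly increasing (slopes 4 and 3), so each is injective on its own interval.
The left piece maps (−∞, −2) onto (−∞, 4); the right piece maps [−2, ∞) onto [4, ∞).
These images are disjoint, so no value is attained by both pieces. Thus ψ is injective.
Because the two images are disjoint, no x < −2 has ψ(x) = ψ(−2), so we compute ψ⁻¹(−1): −1 lies in (−∞, 4), so solve 4x + 12 = −1: x = (−1 − 12)/4 = −13/4.

-13/4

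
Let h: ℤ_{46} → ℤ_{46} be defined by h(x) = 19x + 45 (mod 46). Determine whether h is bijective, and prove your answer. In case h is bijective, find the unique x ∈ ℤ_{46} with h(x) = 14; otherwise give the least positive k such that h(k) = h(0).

25

If h(x_1) = h(x_2), then 19x_1 ≡ 19x_2 (mod 46). Because gcd(19, 46) = 1, we may cancel 19 to get x_1 ≡ x_2 (mod 46).
We now compute 19⁻¹ mod 46 explicitly. Euclid's algorithm: 46 = 2·19 + 8, 19 = 2·8 + 3, 8 = 2·3 + 2, 3 = 1·2 + 1; back-substituting gives 1 = 17·19 − 7·46, so 19⁻¹ ≡ 17 (mod 46).
For any y ∈ ℤ_{46}, x = 17(y − 45) mod 46 satisfies h(x) = 19·17(y − 45) + 45 ≡ y (since 19·17 ≡ 1 mod 46). So every y has a preimage.
Thus h is bijective.
Since h is bijective, we find h⁻¹(14): we need 19x ≡ 14 − 45 ≡ 15 (mod 46). Using 19⁻¹ = 17: x ≡ 17·15 = 255 = 5·46 + 25, so x = 25.
Check: h(25) = 19·25 + 45 = 520 = 11·46 + 14 ≡ 14 (mod 46).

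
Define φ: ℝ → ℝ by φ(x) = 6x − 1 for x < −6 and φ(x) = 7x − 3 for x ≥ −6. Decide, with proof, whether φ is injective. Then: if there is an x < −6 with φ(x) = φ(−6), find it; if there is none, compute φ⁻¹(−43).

-22/3

Both pieces are strictly increasing (slopes 6 and 7), so each is injective on its own interval.
The left piece maps (−∞, −6) onto (−∞, −37); the right piece maps [−6, ∞) onto [−45, ∞).
These images overlap. In particular φ(−6) = −45 (right piece), and solving 6x − 1 = −45 on the left piece gives x = −22/3 < −6.
So φ(−22/3) = φ(−6) with −22/3 ≠ −6, and φ is not injective. This x = −22/3 is the requested value below −6.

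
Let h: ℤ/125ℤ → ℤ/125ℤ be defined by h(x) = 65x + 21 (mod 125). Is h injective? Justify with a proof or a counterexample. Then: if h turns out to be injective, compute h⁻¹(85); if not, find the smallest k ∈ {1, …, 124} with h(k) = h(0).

We have gcd(65, 125) = 5 > 1. Taking x_1 = 0 and x_2 = 25: h(0) = 21 and h(25) = 65·25 + 21 = 1646 ≡ 21 (mod 125).
So h(0) = h(25) while 0 ≠ 25, therefore h is not injective.
Since h is not injective, we find the least positive k with h(k) = h(0): this means 65k ≡ 0 (mod 125), i.e. 125 ∣ 65k. Since gcd(65, 125) = 5, dividing through by 5 this holds exactly when 25 ∣ 13k, and as gcd(13, 25) = 1, exactly when 25 ∣ k.
The smallest positive such k is 25.

25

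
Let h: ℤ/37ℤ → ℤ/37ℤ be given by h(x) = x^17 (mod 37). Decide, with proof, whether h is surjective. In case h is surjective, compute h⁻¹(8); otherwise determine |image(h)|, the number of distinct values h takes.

23

Since 37 is prime, the nonzero elements of ℤ/37ℤ form a cyclic group of order 36.
As gcd(17, 36) = 1, raising to the 17th power is a bijection on this group: if x_1^17 ≡ x_2^17 then (x_1x_2^{−1})^17 = 1, and the only element of order dividing gcd(17, 36) = 1 is 1, so x_1 = x_2.
With h(0) = 0 this makes h injective on all of ℤ/37ℤ, hence bijective (finite equal-size domain and codomain). In particular h is surjective.
Since h is surjective, we find the preimage of 8. The inverse of x ↦ x^17 on (ℤ/37ℤ)^× is x ↦ x^17, because 17·17 = 289 = 8·36 + 1 ≡ 1 (mod 36) and x^{36} = 1 for x ≠ 0 (Fermat). So h⁻¹(8) = 8^17 mod 37.
Repeated squaring mod 37: 8^1 ≡ 8, 8^2 ≡ 8² = 64 ≡ 27, 8^4 ≡ 27² = 729 ≡ 26, 8^8 ≡ 26² = 676 ≡ 10, 8^16 ≡ 10² = 100 ≡ 26. Since 17 = 16 + 1, 8^17 ≡ 26·8: 26·8 = 208 ≡ 23. So 8^17 ≡ 23 (mod 37).
Hence h⁻¹(8) = 23.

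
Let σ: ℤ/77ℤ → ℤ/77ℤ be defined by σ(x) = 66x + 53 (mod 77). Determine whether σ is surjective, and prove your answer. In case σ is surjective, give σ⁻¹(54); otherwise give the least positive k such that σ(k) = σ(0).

7

Since gcd(66, 77) = 11, we have 66x ≡ 0 (mod 11) for all x, so σ(x) ≡ 9 (mod 11).
But 0 ≢ 9 (mod 11), so 0 ∈ ℤ/77ℤ has no preimage. Thus σ is not surjective.
Since σ is not surjective, we find the least positive k with σ(k) = σ(0): this means 66k ≡ 0 (mod 77), i.e. 77 ∣ 66k. Since gcd(66, 77) = 11, dividing through by 11 this holds exactly when 7 ∣ 6k, and as gcd(6, 7) = 1, exactly when 7 ∣ k.
The smallest positive such k is 7.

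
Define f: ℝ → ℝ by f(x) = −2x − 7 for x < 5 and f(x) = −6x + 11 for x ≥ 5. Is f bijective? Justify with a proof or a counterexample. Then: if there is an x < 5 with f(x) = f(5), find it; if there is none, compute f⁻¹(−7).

Both pieces are strictly decreasing (slopes −2 and −6), so each is injective on its own interval.
The left piece maps (−∞, 5) onto (−17, ∞); the right piece maps [5, ∞) onto (−∞, −19].
The images leave a gap (−17 has no preimage), so f is not surjective, hence not bijective.
Because the two images are disjoint, no x < 5 has f(x) = f(5), so we compute f⁻¹(−7): −7 lies in (−17, ∞), so solve −2x − 7 = −7: x = (−7 + 7)/(−2) = 0.

0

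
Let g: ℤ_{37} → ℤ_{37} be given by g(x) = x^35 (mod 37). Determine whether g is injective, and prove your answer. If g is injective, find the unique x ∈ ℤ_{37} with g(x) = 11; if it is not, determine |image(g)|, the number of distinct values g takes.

Since 37 is prime, the nonzero elements of ℤ_{37} form a cyclic group of order 36.
As gcd(35, 36) = 1, raising to the 35th power is a bijection on this group: if u^35 ≡ v^35 then (uv^{−1})^35 = 1, and the only element of order dividing gcd(35, 36) = 1 is 1, so u = v.
With g(0) = 0 this makes g injective on all of ℤ_{37}, hence bijective (finite equal-size domain and codomain). In particular g is injective.
Since g is injective, we find the preimage of 11. The inverse of x ↦ x^35 on (ℤ_{37})^× is x ↦ x^35, because 35·35 = 1225 = 34·36 + 1 ≡ 1 (mod 36) and x^{36} = 1 for x ≠ 0 (Fermat). So g⁻¹(11) = 11^35 mod 37.
Repeated squaring mod 37: 11^1 ≡ 11, 11^2 ≡ 11² = 121 ≡ 10, 11^4 ≡ 10² = 100 ≡ 26, 11^8 ≡ 26² = 676 ≡ 10, 11^16 ≡ 10² = 100 ≡ 26, 11^32 ≡ 26² = 676 ≡ 10. Since 35 = 32 + 2 + 1, 11^35 ≡ 10·10·11: 10·10 = 100 ≡ 26, then 26·11 = 286 ≡ 27. So 11^35 ≡ 27 (mod 37).
Hence g⁻¹(11) = 27.

27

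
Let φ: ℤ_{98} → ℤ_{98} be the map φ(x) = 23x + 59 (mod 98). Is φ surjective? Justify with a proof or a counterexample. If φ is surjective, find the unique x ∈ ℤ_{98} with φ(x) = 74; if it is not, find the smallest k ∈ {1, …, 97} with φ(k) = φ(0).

39

Since gcd(23, 98) = 1, 23 is invertible modulo 98. Euclid's algorithm: 98 = 4·23 + 6, 23 = 3·6 + 5, 6 = 1·5 + 1; back-substituting gives 1 = 81·23 − 19·98, so 23⁻¹ ≡ 81 (mod 98).
For any y ∈ ℤ_{98}, x = 81(y − 59) mod 98 satisfies φ(x) = 23·81(y − 59) + 59 ≡ y (since 23·81 ≡ 1 mod 98). So every y has a preimage.
Hence φ is surjective.
Since φ is surjective, we find φ⁻¹(74): we need 23x ≡ 74 − 59 ≡ 15 (mod 98). Using 23⁻¹ = 81: x ≡ 81·15 = 1215 = 12·98 + 39, so x = 39.
Check: φ(39) = 23·39 + 59 = 956 = 9·98 + 74 ≡ 74 (mod 98).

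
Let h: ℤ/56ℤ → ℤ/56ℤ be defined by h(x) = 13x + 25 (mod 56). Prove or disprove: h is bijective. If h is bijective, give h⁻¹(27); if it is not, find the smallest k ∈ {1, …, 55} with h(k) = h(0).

26

Suppose h(x_1) = h(x_2) in ℤ/56ℤ. Then 13x_1 + 25 ≡ 13x_2 + 25 (mod 56), hence 13(x_1 − x_2) ≡ 0 (mod 56).
Since gcd(13, 56) = 1, 13 is invertible modulo 56, so x_1 − x_2 ≡ 0 (mod 56), i.e. x_1 = x_2.
We now compute 13⁻¹ mod 56 explicitly. Euclid's algorithm: 56 = 4·13 + 4, 13 = 3·4 + 1; back-substituting gives 1 = 13·13 − 3·56, so 13⁻¹ ≡ 13 (mod 56).
For any y ∈ ℤ/56ℤ, x = 13(y − 25) mod 56 satisfies h(x) = 13·13(y − 25) + 25 ≡ y (since 13·13 ≡ 1 mod 56). So every y has a preimage.
Thus h is bijective.
Since h is bijective, we compute h⁻¹(27): solve 13x + 25 ≡ 27 (mod 56), i.e. 13x ≡ 2 (mod 56).
Multiplying by 13⁻¹ = 13 gives x ≡ 13·2 = 26 ≡ 26 (mod 56).
Check: h(26) = 13·26 + 25 = 363 = 6·56 + 27 ≡ 27 (mod 56).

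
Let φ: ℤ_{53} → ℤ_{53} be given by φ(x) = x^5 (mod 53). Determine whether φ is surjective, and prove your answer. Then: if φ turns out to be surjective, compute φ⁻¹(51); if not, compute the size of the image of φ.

5

Since 53 is prime, the nonzero elements of ℤ_{53} form a cyclic group of order 52.
As gcd(5, 52) = 1, raising to the 5th power is a bijection on this group: if u^5 ≡ v^5 then (uv^{−1})^5 = 1, and the only element of order dividing gcd(5, 52) = 1 is 1, so u = v.
With φ(0) = 0 this makes φ injective on all of ℤ_{53}, hence bijective (finite equal-size domain and codomain). In particular φ is surjective.
Since φ is surjective, we find the preimage of 51. The inverse of x ↦ x^5 on (ℤ_{53})^× is x ↦ x^21, because 5·21 = 105 = 2·52 + 1 ≡ 1 (mod 52) and x^{52} = 1 for x ≠ 0 (Fermat). So φ⁻¹(51) = 51^21 mod 53.
Repeated squaring mod 53: 51^1 ≡ 51, 51^2 ≡ 51² = 2601 ≡ 4, 51^4 ≡ 4² = 16, 51^8 ≡ 16² = 256 ≡ 44, 51^16 ≡ 44² = 1936 ≡ 28. Since 21 = 16 + 4 + 1, 51^21 ≡ 28·16·51: 28·16 = 448 ≡ 24, then 24·51 = 1224 ≡ 5. So 51^21 ≡ 5 (mod 53).
Hence φ⁻¹(51) = 5.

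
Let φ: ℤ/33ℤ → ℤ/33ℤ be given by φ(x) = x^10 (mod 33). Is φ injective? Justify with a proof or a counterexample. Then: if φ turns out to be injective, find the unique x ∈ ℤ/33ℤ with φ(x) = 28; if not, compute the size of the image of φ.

4

φ(1) = 1^10 = 1.
φ(2): Repeated squaring mod 33: 2^1 ≡ 2, 2^2 ≡ 2² = 4, 2^4 ≡ 4² = 16, 2^8 ≡ 16² = 256 ≡ 25. Since 10 = 8 + 2, 2^10 ≡ 25·4: 25·4 = 100 ≡ 1. So 2^10 ≡ 1 (mod 33).
So φ(1) = φ(2) = 1 while 1 ≠ 2, so φ is not injective.
Since φ is not injective, we determine |image(φ)|. Computing x^10 mod 33 for each x (by repeated squaring, reducing mod 33 at every step), the values φ(0), φ(1), …, φ(32) are: 0, 1, 1, 12, 1, 1, 12, 1, 1, 12, 1, 22, 12, 1, 1, 12, 1, 1, 12, 1, 1, 12, 22, 1, 12, 1, 1, 12, 1, 1, 12, 1, 1.
The distinct values are {0, 1, 12, 22}; there are 4 of them.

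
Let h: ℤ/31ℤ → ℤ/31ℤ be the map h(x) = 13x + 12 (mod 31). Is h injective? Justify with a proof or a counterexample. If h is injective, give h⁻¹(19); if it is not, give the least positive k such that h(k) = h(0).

22

Suppose h(a) = h(b) in ℤ/31ℤ. Then 13a + 12 ≡ 13b + 12 (mod 31), hence 13(a − b) ≡ 0 (mod 31).
Since gcd(13, 31) = 1, 13 is invertible modulo 31, so a − b ≡ 0 (mod 31), i.e. a = b.
Hence h is injective.
We now compute 13⁻¹ mod 31 explicitly. Euclid's algorithm: 31 = 2·13 + 5, 13 = 2·5 + 3, 5 = 1·3 + 2, 3 = 1·2 + 1; back-substituting gives 1 = 12·13 − 5·31, so 13⁻¹ ≡ 12 (mod 31).
Since h is injective, we find h⁻¹(19): we need 13x ≡ 19 − 12 ≡ 7 (mod 31). Using 13⁻¹ = 12: x ≡ 12·7 = 84 = 2·31 + 22, so x = 22.
Check: h(22) = 13·22 + 12 = 298 = 9·31 + 19 ≡ 19 (mod 31).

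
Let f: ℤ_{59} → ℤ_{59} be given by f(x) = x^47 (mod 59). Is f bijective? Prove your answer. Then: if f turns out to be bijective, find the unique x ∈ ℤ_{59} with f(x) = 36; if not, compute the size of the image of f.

48

Since 59 is prime, the nonzero elements of ℤ_{59} form a cyclic group of order 58.
As gcd(47, 58) = 1, raising to the 47th power is a bijection on this group: if x_1^47 ≡ x_2^47 then (x_1x_2^{−1})^47 = 1, and the only element of order dividing gcd(47, 58) = 1 is 1, so x_1 = x_2.
With f(0) = 0 this makes f injective on all of ℤ_{59}, hence bijective (finite equal-size domain and codomain). In particular f is bijective.
Since f is bijective, we find the preimage of 36. The inverse of x ↦ x^47 on (ℤ_{59})^× is x ↦ x^21, because 47·21 = 987 = 17·58 + 1 ≡ 1 (mod 58) and x^{58} = 1 for x ≠ 0 (Fermat). So f⁻¹(36) = 36^21 mod 59.
Repeated squaring mod 59: 36^1 ≡ 36, 36^2 ≡ 36² = 1296 ≡ 57, 36^4 ≡ 57² = 3249 ≡ 4, 36^8 ≡ 4² = 16, 36^16 ≡ 16² = 256 ≡ 20. Since 21 = 16 + 4 + 1, 36^21 ≡ 20·4·36: 20·4 = 80 ≡ 21, then 21·36 = 756 ≡ 48. So 36^21 ≡ 48 (mod 59).
Hence f⁻¹(36) = 48.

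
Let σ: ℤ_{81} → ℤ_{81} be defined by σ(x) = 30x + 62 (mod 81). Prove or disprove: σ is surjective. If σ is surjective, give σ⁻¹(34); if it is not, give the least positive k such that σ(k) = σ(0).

27

Recall: σ is surjective if every y in the codomain equals σ(x) for some x in the domain.
Since gcd(30, 81) = 3, we have 30x ≡ 0 (mod 3) for all x, so σ(x) ≡ 2 (mod 3).
But 0 ≢ 2 (mod 3), so 0 ∈ ℤ_{81} has no preimage. Therefore σ is not surjective.
Since σ is not surjective, we find the least positive k with σ(k) = σ(0): this means 30k ≡ 0 (mod 81), i.e. 81 ∣ 30k. Since gcd(30, 81) = 3, dividing through by 3 this holds exactly when 27 ∣ 10k, and as gcd(10, 27) = 1, exactly when 27 ∣ k.
The smallest positive such k is 27.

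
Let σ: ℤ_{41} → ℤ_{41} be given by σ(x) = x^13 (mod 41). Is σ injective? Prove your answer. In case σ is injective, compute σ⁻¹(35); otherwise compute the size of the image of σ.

Since 41 is prime, the nonzero elements of ℤ_{41} form a cyclic group of order 40.
As gcd(13, 40) = 1, raising to the 13th power is a bijection on this group: if s^13 ≡ t^13 then (st^{−1})^13 = 1, and the only element of order dividing gcd(13, 40) = 1 is 1, so s = t.
With σ(0) = 0 this makes σ injective on all of ℤ_{41}, hence bijective (finite equal-size domain and codomain). In particular σ is injective.
Since σ is injective, we find the preimage of 35. The inverse of x ↦ x^13 on (ℤ_{41})^× is x ↦ x^37, because 13·37 = 481 = 12·40 + 1 ≡ 1 (mod 40) and x^{40} = 1 for x ≠ 0 (Fermat). So σ⁻¹(35) = 35^37 mod 41.
Repeated squaring mod 41: 35^1 ≡ 35, 35^2 ≡ 35² = 1225 ≡ 36, 35^4 ≡ 36² = 1296 ≡ 25, 35^8 ≡ 25² = 625 ≡ 10, 35^16 ≡ 10² = 100 ≡ 18, 35^32 ≡ 18² = 324 ≡ 37. Since 37 = 32 + 4 + 1, 35^37 ≡ 37·25·35: 37·25 = 925 ≡ 23, then 23·35 = 805 ≡ 26. So 35^37 ≡ 26 (mod 41).
Hence σ⁻¹(35) = 26.

26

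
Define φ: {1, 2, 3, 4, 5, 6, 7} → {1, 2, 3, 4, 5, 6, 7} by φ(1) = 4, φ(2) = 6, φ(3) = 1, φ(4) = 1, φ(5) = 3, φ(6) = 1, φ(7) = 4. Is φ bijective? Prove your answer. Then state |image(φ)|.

φ(3) = 1 = φ(4) with 3 ≠ 4, so φ is not injective, hence not bijective.
The image of φ is {1, 3, 4, 6}, which has 4 elements.

4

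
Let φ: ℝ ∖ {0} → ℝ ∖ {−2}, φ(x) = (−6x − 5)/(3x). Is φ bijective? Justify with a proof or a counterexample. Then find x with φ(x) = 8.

Suppose φ(s) = φ(t). Cross-multiplying: (−6s − 5)(3t) = (−6t − 5)(3s).
Expanding both sides and cancelling the symmetric terms leaves 15·(s − t) = 0. Since 15 ≠ 0, s = t. So φ is injective.
For any y ≠ −2, solving y(3x) = −6x − 5 for x gives a well-defined x ≠ 0. So φ is surjective.
Thus φ is bijective.
Solving φ(x) = 8: cross-multiplying gives −6x − 5 = 8(3x), which rearranges to −30x = 5, so x = −1/6.

-1/6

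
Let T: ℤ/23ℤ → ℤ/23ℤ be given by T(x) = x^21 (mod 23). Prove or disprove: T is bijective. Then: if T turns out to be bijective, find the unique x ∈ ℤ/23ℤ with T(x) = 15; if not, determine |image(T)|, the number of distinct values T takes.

20

Since 23 is prime, the nonzero elements of ℤ/23ℤ form a cyclic group of order 22.
As gcd(21, 22) = 1, raising to the 21st power is a bijection on this group: if x_1^21 ≡ x_2^21 then (x_1x_2^{−1})^21 = 1, and the only element of order dividing gcd(21, 22) = 1 is 1, so x_1 = x_2.
With T(0) = 0 this makes T injective on all of ℤ/23ℤ, hence bijective (finite equal-size domain and codomain). In particular T is bijective.
Since T is bijective, we find the preimage of 15. The inverse of x ↦ x^21 on (ℤ/23ℤ)^× is x ↦ x^21, because 21·21 = 441 = 20·22 + 1 ≡ 1 (mod 22) and x^{22} = 1 for x ≠ 0 (Fermat). So T⁻¹(15) = 15^21 mod 23.
Repeated squaring mod 23: 15^1 ≡ 15, 15^2 ≡ 15² = 225 ≡ 18, 15^4 ≡ 18² = 324 ≡ 2, 15^8 ≡ 2² = 4, 15^16 ≡ 4² = 16. Since 21 = 16 + 4 + 1, 15^21 ≡ 16·2·15: 16·2 = 32 ≡ 9, then 9·15 = 135 ≡ 20. So 15^21 ≡ 20 (mod 23).
Hence T⁻¹(15) = 20.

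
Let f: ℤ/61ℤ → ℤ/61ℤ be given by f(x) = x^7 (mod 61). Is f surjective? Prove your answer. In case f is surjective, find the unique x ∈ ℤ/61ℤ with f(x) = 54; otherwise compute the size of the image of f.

55

Since 61 is prime, the nonzero elements of ℤ/61ℤ form a cyclic group of order 60.
As gcd(7, 60) = 1, raising to the 7th power is a bijection on this group: if s^7 ≡ t^7 then (st^{−1})^7 = 1, and the only element of order dividing gcd(7, 60) = 1 is 1, so s = t.
With f(0) = 0 this makes f injective on all of ℤ/61ℤ, hence bijective (finite equal-size domain and codomain). In particular f is surjective.
Since f is surjective, we find the preimage of 54. The inverse of x ↦ x^7 on (ℤ/61ℤ)^× is x ↦ x^43, because 7·43 = 301 = 5·60 + 1 ≡ 1 (mod 60) and x^{60} = 1 for x ≠ 0 (Fermat). So f⁻¹(54) = 54^43 mod 61.
Repeated squaring mod 61: 54^1 ≡ 54, 54^2 ≡ 54² = 2916 ≡ 49, 54^4 ≡ 49² = 2401 ≡ 22, 54^8 ≡ 22² = 484 ≡ 57, 54^16 ≡ 57² = 3249 ≡ 16, 54^32 ≡ 16² = 256 ≡ 12. Since 43 = 32 + 8 + 2 + 1, 54^43 ≡ 12·57·49·54: 12·57 = 684 ≡ 13, then 13·49 = 637 ≡ 27, then 27·54 = 1458 ≡ 55. So 54^43 ≡ 55 (mod 61).
Hence f⁻¹(54) = 55.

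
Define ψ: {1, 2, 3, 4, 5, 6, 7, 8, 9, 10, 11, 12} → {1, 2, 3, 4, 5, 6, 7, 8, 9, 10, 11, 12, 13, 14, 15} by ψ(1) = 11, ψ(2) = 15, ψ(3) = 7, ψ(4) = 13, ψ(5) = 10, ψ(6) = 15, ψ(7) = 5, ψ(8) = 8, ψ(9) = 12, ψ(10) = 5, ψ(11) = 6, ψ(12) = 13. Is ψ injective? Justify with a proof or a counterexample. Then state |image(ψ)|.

9

ψ(2) = 15 = ψ(6) with 2 ≠ 6, so ψ is not injective.
The image of ψ is {5, 6, 7, 8, 10, 11, 12, 13, 15}, which has 9 elements.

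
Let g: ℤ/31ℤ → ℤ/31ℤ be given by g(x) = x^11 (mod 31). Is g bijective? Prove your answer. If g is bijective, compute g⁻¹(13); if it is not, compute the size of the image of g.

3

Since 31 is prime, the nonzero elements of ℤ/31ℤ form a cyclic group of order 30.
As gcd(11, 30) = 1, raising to the 11th power is a bijection on this group: if s^11 ≡ t^11 then (st^{−1})^11 = 1, and the only element of order dividing gcd(11, 30) = 1 is 1, so s = t.
With g(0) = 0 this makes g injective on all of ℤ/31ℤ, hence bijective (finite equal-size domain and codomain). In particular g is bijective.
Since g is bijective, we find the preimage of 13. The inverse of x ↦ x^11 on (ℤ/31ℤ)^× is x ↦ x^11, because 11·11 = 121 = 4·30 + 1 ≡ 1 (mod 30) and x^{30} = 1 for x ≠ 0 (Fermat). So g⁻¹(13) = 13^11 mod 31.
Repeated squaring mod 31: 13^1 ≡ 13, 13^2 ≡ 13² = 169 ≡ 14, 13^4 ≡ 14² = 196 ≡ 10, 13^8 ≡ 10² = 100 ≡ 7. Since 11 = 8 + 2 + 1, 13^11 ≡ 7·14·13: 7·14 = 98 ≡ 5, then 5·13 = 65 ≡ 3. So 13^11 ≡ 3 (mod 31).
Hence g⁻¹(13) = 3.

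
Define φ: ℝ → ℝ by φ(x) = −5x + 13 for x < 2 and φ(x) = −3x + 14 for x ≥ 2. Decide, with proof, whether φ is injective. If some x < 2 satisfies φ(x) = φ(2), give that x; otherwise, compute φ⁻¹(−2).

Both pieces are strictly decreasing (slopes −5 and −3), so each is injective on its own interval.
The left piece maps (−∞, 2) onto (3, ∞); the right piece maps [2, ∞) onto (−∞, 8].
These images overlap. In particular φ(2) = 8 (right piece), and solving −5x + 13 = 8 on the left piece gives x = 1 < 2.
So φ(1) = φ(2) with 1 ≠ 2, and φ is not injective. This x = 1 is the requested value below 2.

1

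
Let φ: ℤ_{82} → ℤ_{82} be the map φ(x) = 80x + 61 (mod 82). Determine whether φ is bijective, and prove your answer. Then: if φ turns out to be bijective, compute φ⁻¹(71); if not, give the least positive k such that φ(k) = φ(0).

41

We have gcd(80, 82) = 2 > 1. Taking s = 0 and t = 41: φ(0) = 61 and φ(41) = 80·41 + 61 = 3341 ≡ 61 (mod 82).
So φ(0) = φ(41) while 0 ≠ 41, thus φ is not injective, hence not bijective.
Since φ is not bijective, we find the least positive k with φ(k) = φ(0): this means 80k ≡ 0 (mod 82), i.e. 82 ∣ 80k. Since gcd(80, 82) = 2, dividing through by 2 this holds exactly when 41 ∣ 40k, and as gcd(40, 41) = 1, exactly when 41 ∣ k.
The smallest positive such k is 41.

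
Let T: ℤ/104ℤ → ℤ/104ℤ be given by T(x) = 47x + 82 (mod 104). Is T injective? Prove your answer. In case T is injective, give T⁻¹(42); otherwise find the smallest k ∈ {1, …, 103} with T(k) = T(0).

8

Suppose T(a) = T(b) in ℤ/104ℤ. Then 47a + 82 ≡ 47b + 82 (mod 104), so 47(a − b) ≡ 0 (mod 104).
Since gcd(47, 104) = 1, 47 is invertible modulo 104, thus a − b ≡ 0 (mod 104), i.e. a = b.
So T is injective.
We now compute 47⁻¹ mod 104 explicitly. Euclid's algorithm: 104 = 2·47 + 10, 47 = 4·10 + 7, 10 = 1·7 + 3, 7 = 2·3 + 1; back-substituting gives 1 = 31·47 − 14·104, so 47⁻¹ ≡ 31 (mod 104).
Since T is injective, we compute T⁻¹(42): solve 47x + 82 ≡ 42 (mod 104), i.e. 47x ≡ 64 (mod 104).
Multiplying by 47⁻¹ = 31 gives x ≡ 31·64 = 1984 = 19·104 + 8 ≡ 8 (mod 104).
Check: T(8) = 47·8 + 82 = 458 = 4·104 + 42 ≡ 42 (mod 104).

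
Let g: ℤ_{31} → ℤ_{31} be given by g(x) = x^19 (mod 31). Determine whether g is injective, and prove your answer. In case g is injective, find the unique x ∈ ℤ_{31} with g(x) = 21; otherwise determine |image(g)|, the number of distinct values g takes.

13

Since 31 is prime, the nonzero elements of ℤ_{31} form a cyclic group of order 30.
As gcd(19, 30) = 1, raising to the 19th power is a bijection on this group: if u^19 ≡ v^19 then (uv^{−1})^19 = 1, and the only element of order dividing gcd(19, 30) = 1 is 1, so u = v.
With g(0) = 0 this makes g injective on all of ℤ_{31}, hence bijective (finite equal-size domain and codomain). In particular g is injective.
Since g is injective, we find the preimage of 21. The inverse of x ↦ x^19 on (ℤ_{31})^× is x ↦ x^19, because 19·19 = 361 = 12·30 + 1 ≡ 1 (mod 30) and x^{30} = 1 for x ≠ 0 (Fermat). So g⁻¹(21) = 21^19 mod 31.
Repeated squaring mod 31: 21^1 ≡ 21, 21^2 ≡ 21² = 441 ≡ 7, 21^4 ≡ 7² = 49 ≡ 18, 21^8 ≡ 18² = 324 ≡ 14, 21^16 ≡ 14² = 196 ≡ 10. Since 19 = 16 + 2 + 1, 21^19 ≡ 10·7·21: 10·7 = 70 ≡ 8, then 8·21 = 168 ≡ 13. So 21^19 ≡ 13 (mod 31).
Hence g⁻¹(21) = 13.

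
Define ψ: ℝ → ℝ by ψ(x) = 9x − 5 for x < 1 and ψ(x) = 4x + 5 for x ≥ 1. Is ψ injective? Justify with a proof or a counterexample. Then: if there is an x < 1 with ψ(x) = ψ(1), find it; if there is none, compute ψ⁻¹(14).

Both pieces are strictly increasing (slopes 9 and 4), so each is injective on its own interval.
The left piece maps (−∞, 1) onto (−∞, 4); the right piece maps [1, ∞) onto [9, ∞).
These images are disjoint, so no value is attained by both pieces. Thus ψ is injective.
Because the two images are disjoint, no x < 1 has ψ(x) = ψ(1), so we compute ψ⁻¹(14): 14 lies in [9, ∞), so solve 4x + 5 = 14: x = (14 − 5)/4 = 9/4.

9/4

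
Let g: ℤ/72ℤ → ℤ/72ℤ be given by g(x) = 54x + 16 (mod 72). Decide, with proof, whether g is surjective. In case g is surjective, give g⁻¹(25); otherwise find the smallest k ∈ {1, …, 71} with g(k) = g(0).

Since gcd(54, 72) = 18, we have 54x ≡ 0 (mod 18) for all x, so g(x) ≡ 16 (mod 18).
But 0 ≢ 16 (mod 18), so 0 ∈ ℤ/72ℤ has no preimage. So g is not surjective.
Since g is not surjective, we find the least positive k with g(k) = g(0): this means 54k ≡ 0 (mod 72), i.e. 72 ∣ 54k. Since gcd(54, 72) = 18, dividing through by 18 this holds exactly when 4 ∣ 3k, and as gcd(3, 4) = 1, exactly when 4 ∣ k.
The smallest positive such k is 4.

4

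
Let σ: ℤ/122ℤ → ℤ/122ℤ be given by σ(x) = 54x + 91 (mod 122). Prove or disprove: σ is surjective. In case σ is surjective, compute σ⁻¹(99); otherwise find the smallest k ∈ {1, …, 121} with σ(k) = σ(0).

By definition, σ is surjective if every y in the codomain equals σ(x) for some x in the domain.
Since gcd(54, 122) = 2, we have 54x ≡ 0 (mod 2) for all x, so σ(x) ≡ 1 (mod 2).
But 0 ≢ 1 (mod 2), so 0 ∈ ℤ/122ℤ has no preimage. Therefore σ is not surjective.
Since σ is not surjective, we find the least positive k with σ(k) = σ(0): this means 54k ≡ 0 (mod 122), i.e. 122 ∣ 54k. Since gcd(54, 122) = 2, dividing through by 2 this holds exactly when 61 ∣ 27k, and as gcd(27, 61) = 1, exactly when 61 ∣ k.
The smallest positive such k is 61.

61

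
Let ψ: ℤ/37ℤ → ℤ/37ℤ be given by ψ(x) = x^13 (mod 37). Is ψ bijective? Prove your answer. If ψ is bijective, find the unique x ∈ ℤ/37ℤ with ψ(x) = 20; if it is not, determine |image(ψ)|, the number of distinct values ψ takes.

Since 37 is prime, the nonzero elements of ℤ/37ℤ form a cyclic group of order 36.
As gcd(13, 36) = 1, raising to the 13th power is a bijection on this group: if s^13 ≡ t^13 then (st^{−1})^13 = 1, and the only element of order dividing gcd(13, 36) = 1 is 1, so s = t.
With ψ(0) = 0 this makes ψ injective on all of ℤ/37ℤ, hence bijective (finite equal-size domain and codomain). In particular ψ is bijective.
Since ψ is bijective, we find the preimage of 20. The inverse of x ↦ x^13 on (ℤ/37ℤ)^× is x ↦ x^25, because 13·25 = 325 = 9·36 + 1 ≡ 1 (mod 36) and x^{36} = 1 for x ≠ 0 (Fermat). So ψ⁻¹(20) = 20^25 mod 37.
Repeated squaring mod 37: 20^1 ≡ 20, 20^2 ≡ 20² = 400 ≡ 30, 20^4 ≡ 30² = 900 ≡ 12, 20^8 ≡ 12² = 144 ≡ 33, 20^16 ≡ 33² = 1089 ≡ 16. Since 25 = 16 + 8 + 1, 20^25 ≡ 16·33·20: 16·33 = 528 ≡ 10, then 10·20 = 200 ≡ 15. So 20^25 ≡ 15 (mod 37).
Hence ψ⁻¹(20) = 15.

15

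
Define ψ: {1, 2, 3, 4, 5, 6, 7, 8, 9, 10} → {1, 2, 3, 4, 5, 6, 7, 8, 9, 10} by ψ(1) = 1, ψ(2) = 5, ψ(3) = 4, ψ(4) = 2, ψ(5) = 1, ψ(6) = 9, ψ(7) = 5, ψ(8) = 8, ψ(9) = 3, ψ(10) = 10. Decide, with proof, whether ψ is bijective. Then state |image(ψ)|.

ψ(1) = 1 = ψ(5) with 1 ≠ 5, so ψ is not injective, hence not bijective.
The image of ψ is {1, 2, 3, 4, 5, 8, 9, 10}, which has 8 elements.

8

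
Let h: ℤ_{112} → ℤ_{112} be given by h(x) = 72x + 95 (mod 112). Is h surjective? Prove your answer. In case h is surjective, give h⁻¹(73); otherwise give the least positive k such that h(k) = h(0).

Since gcd(72, 112) = 8, we have 72x ≡ 0 (mod 8) for all x, so h(x) ≡ 7 (mod 8).
But 0 ≢ 7 (mod 8), so 0 ∈ ℤ_{112} has no preimage. Thus h is not surjective.
Since h is not surjective, we find the least positive k with h(k) = h(0): this means 72k ≡ 0 (mod 112), i.e. 112 ∣ 72k. Since gcd(72, 112) = 8, dividing through by 8 this holds exactly when 14 ∣ 9k, and as gcd(9, 14) = 1, exactly when 14 ∣ k.
The smallest positive such k is 14.

14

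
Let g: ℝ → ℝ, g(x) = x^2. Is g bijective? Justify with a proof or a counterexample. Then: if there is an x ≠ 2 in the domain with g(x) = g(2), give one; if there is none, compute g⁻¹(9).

-2

g(2) = 4 = (−2)^2 = g(−2) (since 2 is even), with 2 ≠ −2. So g is not injective, hence not bijective.
For the follow-up, such an x exists: taking x = −2 ∈ ℝ gives g(−2) = 4 = g(2) with −2 ≠ 2.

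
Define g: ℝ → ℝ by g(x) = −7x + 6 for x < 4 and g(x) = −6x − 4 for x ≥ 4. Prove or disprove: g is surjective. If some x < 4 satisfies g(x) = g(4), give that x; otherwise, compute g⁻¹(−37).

11/2

Both pieces are strictly decreasing (slopes −7 and −6), so each is injective on its own interval.
The left piece maps (−∞, 4) onto (−22, ∞); the right piece maps [4, ∞) onto (−∞, −28].
The union (−22, ∞) ∪ (−∞, −28] omits the interval between −22 and −28; in particular −22 has no preimage. So g is not surjective.
Because the two images are disjoint, no x < 4 has g(x) = g(4), so we compute g⁻¹(−37): −37 lies in (−∞, −28], so solve −6x − 4 = −37: x = (−37 + 4)/(−6) = 11/2.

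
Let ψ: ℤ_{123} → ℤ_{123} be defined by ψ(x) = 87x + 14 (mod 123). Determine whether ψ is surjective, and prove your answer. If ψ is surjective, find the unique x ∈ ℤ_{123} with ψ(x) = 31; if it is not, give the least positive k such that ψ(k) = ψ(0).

Since gcd(87, 123) = 3, we have 87x ≡ 0 (mod 3) for all x, so ψ(x) ≡ 2 (mod 3).
But 0 ≢ 2 (mod 3), so 0 ∈ ℤ_{123} has no preimage. Therefore ψ is not surjective.
Since ψ is not surjective, we find the least positive k with ψ(k) = ψ(0): this means 87k ≡ 0 (mod 123), i.e. 123 ∣ 87k. Since gcd(87, 123) = 3, dividing through by 3 this holds exactly when 41 ∣ 29k, and as gcd(29, 41) = 1, exactly when 41 ∣ k.
The smallest positive such k is 41.

41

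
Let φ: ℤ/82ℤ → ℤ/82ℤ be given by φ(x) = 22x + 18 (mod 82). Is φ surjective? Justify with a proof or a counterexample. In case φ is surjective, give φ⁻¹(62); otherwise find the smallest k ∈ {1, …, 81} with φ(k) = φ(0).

41

Since gcd(22, 82) = 2, we have 22x ≡ 0 (mod 2) for all x, so φ(x) ≡ 0 (mod 2).
But 1 ≢ 0 (mod 2), so 1 ∈ ℤ/82ℤ has no preimage. So φ is not surjective.
Since φ is not surjective, we find the least positive k with φ(k) = φ(0): this means 22k ≡ 0 (mod 82), i.e. 82 ∣ 22k. Since gcd(22, 82) = 2, dividing through by 2 this holds exactly when 41 ∣ 11k, and as gcd(11, 41) = 1, exactly when 41 ∣ k.
The smallest positive such k is 41.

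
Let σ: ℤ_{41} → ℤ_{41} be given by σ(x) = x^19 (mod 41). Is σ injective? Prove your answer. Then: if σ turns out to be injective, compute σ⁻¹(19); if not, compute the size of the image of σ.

Since 41 is prime, the nonzero elements of ℤ_{41} form a cyclic group of order 40.
As gcd(19, 40) = 1, raising to the 19th power is a bijection on this group: if s^19 ≡ t^19 then (st^{−1})^19 = 1, and the only element of order dividing gcd(19, 40) = 1 is 1, so s = t.
With σ(0) = 0 this makes σ injective on all of ℤ_{41}, hence bijective (finite equal-size domain and codomain). In particular σ is injective.
Since σ is injective, we find the preimage of 19. The inverse of x ↦ x^19 on (ℤ_{41})^× is x ↦ x^19, because 19·19 = 361 = 9·40 + 1 ≡ 1 (mod 40) and x^{40} = 1 for x ≠ 0 (Fermat). So σ⁻¹(19) = 19^19 mod 41.
Repeated squaring mod 41: 19^1 ≡ 19, 19^2 ≡ 19² = 361 ≡ 33, 19^4 ≡ 33² = 1089 ≡ 23, 19^8 ≡ 23² = 529 ≡ 37, 19^16 ≡ 37² = 1369 ≡ 16. Since 19 = 16 + 2 + 1, 19^19 ≡ 16·33·19: 16·33 = 528 ≡ 36, then 36·19 = 684 ≡ 28. So 19^19 ≡ 28 (mod 41).
Hence σ⁻¹(19) = 28.

28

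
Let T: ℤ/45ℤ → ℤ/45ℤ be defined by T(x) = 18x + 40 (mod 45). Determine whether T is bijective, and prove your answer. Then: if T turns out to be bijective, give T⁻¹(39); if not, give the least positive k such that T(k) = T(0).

We have gcd(18, 45) = 9 > 1. Taking x_1 = 0 and x_2 = 5: T(0) = 40 and T(5) = 18·5 + 40 = 130 ≡ 40 (mod 45).
So T(0) = T(5) while 0 ≠ 5, so T is not injective, hence not bijective.
Since T is not bijective, we find the least positive k with T(k) = T(0): this means 18k ≡ 0 (mod 45), i.e. 45 ∣ 18k. Since gcd(18, 45) = 9, dividing through by 9 this holds exactly when 5 ∣ 2k, and as gcd(2, 5) = 1, exactly when 5 ∣ k.
The smallest positive such k is 5.

5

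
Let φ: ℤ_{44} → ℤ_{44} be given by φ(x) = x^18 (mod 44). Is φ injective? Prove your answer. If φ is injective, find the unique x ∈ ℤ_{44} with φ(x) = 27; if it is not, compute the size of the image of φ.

12

φ(10): Repeated squaring mod 44: 10^1 ≡ 10, 10^2 ≡ 10² = 100 ≡ 12, 10^4 ≡ 12² = 144 ≡ 12, 10^8 ≡ 12² = 144 ≡ 12, 10^16 ≡ 12² = 144 ≡ 12. Since 18 = 16 + 2, 10^18 ≡ 12·12: 12·12 = 144 ≡ 12. So 10^18 ≡ 12 (mod 44).
φ(12): Repeated squaring mod 44: 12^1 ≡ 12, 12^2 ≡ 12² = 144 ≡ 12, 12^4 ≡ 12² = 144 ≡ 12, 12^8 ≡ 12² = 144 ≡ 12, 12^16 ≡ 12² = 144 ≡ 12. Since 18 = 16 + 2, 12^18 ≡ 12·12: 12·12 = 144 ≡ 12. So 12^18 ≡ 12 (mod 44).
So φ(10) = φ(12) = 12 while 10 ≠ 12, hence φ is not injective.
Since φ is not injective, we determine |image(φ)|. Computing x^18 mod 44 for each x (by repeated squaring, reducing mod 44 at every step), the values φ(0), φ(1), …, φ(43) are: 0, 1, 36, 5, 20, 37, 4, 9, 16, 25, 12, 33, 12, 25, 16, 9, 4, 37, 20, 5, 36, 1, 0, 1, 36, 5, 20, 37, 4, 9, 16, 25, 12, 33, 12, 25, 16, 9, 4, 37, 20, 5, 36, 1.
The distinct values are {0, 1, 4, 5, 9, 12, 16, 20, 25, 33, 36, 37}; there are 12 of them.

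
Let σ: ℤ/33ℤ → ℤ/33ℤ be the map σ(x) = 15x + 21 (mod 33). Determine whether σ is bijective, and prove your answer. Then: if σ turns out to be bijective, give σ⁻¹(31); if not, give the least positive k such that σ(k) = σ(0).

We have gcd(15, 33) = 3 > 1. Taking u = 0 and v = 11: σ(0) = 21 and σ(11) = 15·11 + 21 = 186 ≡ 21 (mod 33).
So σ(0) = σ(11) while 0 ≠ 11, hence σ is not injective, hence not bijective.
Since σ is not bijective, we find the least positive k with σ(k) = σ(0): this means 15k ≡ 0 (mod 33), i.e. 33 ∣ 15k. Since gcd(15, 33) = 3, dividing through by 3 this holds exactly when 11 ∣ 5k, and as gcd(5, 11) = 1, exactly when 11 ∣ k.
The smallest positive such k is 11.

11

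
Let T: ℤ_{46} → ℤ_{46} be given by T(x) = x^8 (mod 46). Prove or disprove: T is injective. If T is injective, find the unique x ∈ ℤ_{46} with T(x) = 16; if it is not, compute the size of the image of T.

T(22): Repeated squaring mod 46: 22^1 ≡ 22, 22^2 ≡ 22² = 484 ≡ 24, 22^4 ≡ 24² = 576 ≡ 24, 22^8 ≡ 24² = 576 ≡ 24. So 22^8 ≡ 24 (mod 46).
T(24): Repeated squaring mod 46: 24^1 ≡ 24, 24^2 ≡ 24² = 576 ≡ 24, 24^4 ≡ 24² = 576 ≡ 24, 24^8 ≡ 24² = 576 ≡ 24. So 24^8 ≡ 24 (mod 46).
So T(22) = T(24) = 24 while 22 ≠ 24, therefore T is not injective.
Since T is not injective, we determine |image(T)|. Computing x^8 mod 46 for each x (by repeated squaring, reducing mod 46 at every step), the values T(0), T(1), …, T(45) are: 0, 1, 26, 29, 32, 39, 18, 35, 4, 13, 2, 31, 8, 25, 36, 27, 12, 41, 16, 9, 6, 3, 24, 23, 24, 3, 6, 9, 16, 41, 12, 27, 36, 25, 8, 31, 2, 13, 4, 35, 18, 39, 32, 29, 26, 1.
The distinct values are {0, 1, 2, 3, 4, 6, 8, 9, 12, 13, 16, 18, 23, 24, 25, 26, 27, 29, 31, 32, 35, 36, 39, 41}; there are 24 of them.

24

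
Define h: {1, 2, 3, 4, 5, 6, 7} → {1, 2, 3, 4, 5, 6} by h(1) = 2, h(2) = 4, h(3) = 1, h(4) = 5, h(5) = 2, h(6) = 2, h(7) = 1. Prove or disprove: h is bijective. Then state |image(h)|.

h(1) = 2 = h(5) with 1 ≠ 5, so h is not injective, hence not bijective.
The image of h is {1, 2, 4, 5}, which has 4 elements.

4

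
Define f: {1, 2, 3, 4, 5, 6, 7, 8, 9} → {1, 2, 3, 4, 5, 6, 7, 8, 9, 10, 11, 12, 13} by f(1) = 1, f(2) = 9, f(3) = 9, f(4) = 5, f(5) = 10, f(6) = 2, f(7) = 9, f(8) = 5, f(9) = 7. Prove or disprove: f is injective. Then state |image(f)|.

6

f(2) = 9 = f(3) with 2 ≠ 3, so f is not injective.
The image of f is {1, 2, 5, 7, 9, 10}, which has 6 elements.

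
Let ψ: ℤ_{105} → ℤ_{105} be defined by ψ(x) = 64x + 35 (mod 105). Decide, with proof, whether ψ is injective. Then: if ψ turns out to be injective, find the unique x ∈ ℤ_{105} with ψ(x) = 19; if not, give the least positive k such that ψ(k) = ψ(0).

26

If ψ(u) = ψ(v), then 64u ≡ 64v (mod 105). Because gcd(64, 105) = 1, we may cancel 64 to get u ≡ v (mod 105).
Thus ψ is injective.
We now compute 64⁻¹ mod 105 explicitly. Euclid's algorithm: 105 = 1·64 + 41, 64 = 1·41 + 23, 41 = 1·23 + 18, 23 = 1·18 + 5, 18 = 3·5 + 3, 5 = 1·3 + 2, 3 = 1·2 + 1; back-substituting gives 1 = 64·64 − 39·105, so 64⁻¹ ≡ 64 (mod 105).
Since ψ is injective, we compute ψ⁻¹(19): solve 64x + 35 ≡ 19 (mod 105), i.e. 64x ≡ 89 (mod 105).
Multiplying by 64⁻¹ = 64 gives x ≡ 64·89 = 5696 = 54·105 + 26 ≡ 26 (mod 105).
Check: ψ(26) = 64·26 + 35 = 1699 = 16·105 + 19 ≡ 19 (mod 105).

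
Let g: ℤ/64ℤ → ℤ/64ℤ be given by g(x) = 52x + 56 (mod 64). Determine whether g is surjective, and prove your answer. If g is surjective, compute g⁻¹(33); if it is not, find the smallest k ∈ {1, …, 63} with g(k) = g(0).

Since gcd(52, 64) = 4, we have 52x ≡ 0 (mod 4) for all x, so g(x) ≡ 0 (mod 4).
But 1 ≢ 0 (mod 4), so 1 ∈ ℤ/64ℤ has no preimage. So g is not surjective.
Since g is not surjective, we find the least positive k with g(k) = g(0): this means 52k ≡ 0 (mod 64), i.e. 64 ∣ 52k. Since gcd(52, 64) = 4, dividing through by 4 this holds exactly when 16 ∣ 13k, and as gcd(13, 16) = 1, exactly when 16 ∣ k.
The smallest positive such k is 16.

16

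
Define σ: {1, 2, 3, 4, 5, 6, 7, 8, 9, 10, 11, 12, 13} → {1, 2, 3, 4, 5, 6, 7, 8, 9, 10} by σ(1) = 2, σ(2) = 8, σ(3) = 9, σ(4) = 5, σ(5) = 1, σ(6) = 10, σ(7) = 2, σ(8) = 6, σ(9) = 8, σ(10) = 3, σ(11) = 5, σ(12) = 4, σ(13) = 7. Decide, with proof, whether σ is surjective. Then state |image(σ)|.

Every element of the codomain has a preimage: 1 = σ(5), 2 = σ(1), 3 = σ(10), 4 = σ(12), 5 = σ(4), 6 = σ(8), 7 = σ(13), 8 = σ(2), 9 = σ(3), 10 = σ(6).
Thus σ is surjective.
The image of σ is {1, 2, 3, 4, 5, 6, 7, 8, 9, 10}, which has 10 elements.

10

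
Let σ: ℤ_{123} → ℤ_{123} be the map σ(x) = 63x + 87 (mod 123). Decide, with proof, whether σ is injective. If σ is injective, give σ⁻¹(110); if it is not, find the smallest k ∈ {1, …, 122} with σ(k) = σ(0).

We have gcd(63, 123) = 3 > 1. Taking a = 0 and b = 41: σ(0) = 87 and σ(41) = 63·41 + 87 = 2670 ≡ 87 (mod 123).
So σ(0) = σ(41) while 0 ≠ 41, hence σ is not injective.
Since σ is not injective, we find the least positive k with σ(k) = σ(0): this means 63k ≡ 0 (mod 123), i.e. 123 ∣ 63k. Since gcd(63, 123) = 3, dividing through by 3 this holds exactly when 41 ∣ 21k, and as gcd(21, 41) = 1, exactly when 41 ∣ k.
The smallest positive such k is 41.

41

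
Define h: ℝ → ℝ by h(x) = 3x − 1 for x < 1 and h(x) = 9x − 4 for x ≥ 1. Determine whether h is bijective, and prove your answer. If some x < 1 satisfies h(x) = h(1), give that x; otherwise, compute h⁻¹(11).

Both pieces are strictly increasing (slopes 3 and 9), so each is injective on its own interval.
The left piece maps (−∞, 1) onto (−∞, 2); the right piece maps [1, ∞) onto [5, ∞).
The images leave a gap (2 has no preimage), so h is not surjective, hence not bijective.
Because the two images are disjoint, no x < 1 has h(x) = h(1), so we compute h⁻¹(11): 11 lies in [5, ∞), so solve 9x − 4 = 11: x = (11 + 4)/9 = 5/3.

5/3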